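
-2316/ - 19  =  2316/19 = 121.89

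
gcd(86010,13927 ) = 1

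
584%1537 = 584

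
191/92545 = 191/92545 = 0.00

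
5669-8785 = -3116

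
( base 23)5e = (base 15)89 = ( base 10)129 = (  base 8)201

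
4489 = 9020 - 4531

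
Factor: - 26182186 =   -  2^1*29^1*443^1*1019^1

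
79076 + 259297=338373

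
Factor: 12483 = 3^2*19^1  *73^1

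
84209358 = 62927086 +21282272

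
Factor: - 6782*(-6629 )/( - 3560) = -2^( - 2)*5^( - 1 )*7^1*89^ ( - 1)*947^1*3391^1 =-22478939/1780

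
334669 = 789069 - 454400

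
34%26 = 8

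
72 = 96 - 24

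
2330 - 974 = 1356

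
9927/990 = 10+3/110 = 10.03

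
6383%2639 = 1105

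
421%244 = 177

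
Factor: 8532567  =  3^3*71^1*4451^1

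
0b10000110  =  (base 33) 42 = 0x86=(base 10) 134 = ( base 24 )5E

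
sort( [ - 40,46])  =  [ - 40,46] 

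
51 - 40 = 11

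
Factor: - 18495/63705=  - 3^2*31^( - 1 ) = -  9/31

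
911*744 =677784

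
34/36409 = 34/36409  =  0.00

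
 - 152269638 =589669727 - 741939365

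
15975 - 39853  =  -23878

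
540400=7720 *70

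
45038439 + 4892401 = 49930840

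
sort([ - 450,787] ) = [-450, 787 ] 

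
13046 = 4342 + 8704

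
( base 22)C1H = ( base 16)16D7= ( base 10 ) 5847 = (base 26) 8GN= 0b1011011010111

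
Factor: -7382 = - 2^1 * 3691^1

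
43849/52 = 843 + 1/4 = 843.25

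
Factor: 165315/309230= 309/578 = 2^( - 1 )*3^1*17^( - 2 )*103^1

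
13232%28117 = 13232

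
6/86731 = 6/86731  =  0.00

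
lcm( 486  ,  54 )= 486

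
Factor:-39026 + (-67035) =  -  67^1 *1583^1 = - 106061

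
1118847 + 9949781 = 11068628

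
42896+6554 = 49450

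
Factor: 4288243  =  19^1* 225697^1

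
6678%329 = 98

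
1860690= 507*3670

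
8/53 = 8/53 = 0.15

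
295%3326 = 295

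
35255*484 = 17063420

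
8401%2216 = 1753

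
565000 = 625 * 904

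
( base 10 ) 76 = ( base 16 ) 4c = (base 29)2I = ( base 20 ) 3g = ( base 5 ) 301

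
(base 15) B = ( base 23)B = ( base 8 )13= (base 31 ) b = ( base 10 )11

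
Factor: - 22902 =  - 2^1*3^1 * 11^1*347^1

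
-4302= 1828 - 6130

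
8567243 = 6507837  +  2059406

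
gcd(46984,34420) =4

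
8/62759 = 8/62759=   0.00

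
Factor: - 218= - 2^1*109^1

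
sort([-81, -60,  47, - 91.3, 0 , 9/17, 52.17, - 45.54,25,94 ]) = [ - 91.3,  -  81,-60,-45.54, 0 , 9/17, 25, 47, 52.17, 94 ]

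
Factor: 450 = 2^1*3^2*5^2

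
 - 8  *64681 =- 517448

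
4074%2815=1259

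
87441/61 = 87441/61 = 1433.46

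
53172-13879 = 39293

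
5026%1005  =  1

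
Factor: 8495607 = 3^1*37^1*76537^1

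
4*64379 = 257516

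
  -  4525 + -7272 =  - 11797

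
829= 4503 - 3674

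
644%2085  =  644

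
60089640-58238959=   1850681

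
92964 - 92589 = 375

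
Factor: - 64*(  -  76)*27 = 2^8*3^3*19^1=131328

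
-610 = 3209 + -3819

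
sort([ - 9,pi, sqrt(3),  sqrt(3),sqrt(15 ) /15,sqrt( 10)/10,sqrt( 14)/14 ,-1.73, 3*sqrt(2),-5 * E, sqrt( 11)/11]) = [-5*E, - 9, - 1.73,sqrt ( 15)/15,sqrt ( 14)/14,sqrt (11)/11,sqrt( 10)/10 , sqrt( 3),sqrt( 3 ),pi,3 * sqrt( 2)]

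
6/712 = 3/356 = 0.01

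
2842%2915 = 2842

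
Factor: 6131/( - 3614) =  - 2^(- 1)*13^( - 1 )*139^( - 1 )*6131^1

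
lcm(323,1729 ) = 29393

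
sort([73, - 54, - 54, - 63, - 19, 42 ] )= [ - 63, - 54,  -  54,-19, 42,  73 ]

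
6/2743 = 6/2743 = 0.00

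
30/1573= 30/1573 = 0.02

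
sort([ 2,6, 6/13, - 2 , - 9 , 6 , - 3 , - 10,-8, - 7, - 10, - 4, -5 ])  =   [ - 10 , - 10 , - 9 , - 8, - 7, -5, - 4 , - 3 ,-2,6/13,2, 6, 6 ]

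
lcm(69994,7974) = 629946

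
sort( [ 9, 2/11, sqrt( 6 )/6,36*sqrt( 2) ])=[ 2/11,sqrt( 6 ) /6,9,36* sqrt (2) ] 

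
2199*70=153930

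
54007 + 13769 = 67776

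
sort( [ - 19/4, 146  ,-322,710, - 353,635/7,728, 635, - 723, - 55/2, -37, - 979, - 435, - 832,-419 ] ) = [-979, - 832, - 723, - 435 , - 419, - 353 , - 322, - 37, - 55/2,  -  19/4,  635/7, 146,635,710, 728]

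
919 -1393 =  - 474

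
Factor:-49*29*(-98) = 139258 = 2^1*7^4* 29^1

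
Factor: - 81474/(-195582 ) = 367/881 =367^1*881^(  -  1 )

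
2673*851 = 2274723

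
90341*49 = 4426709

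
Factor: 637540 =2^2*5^1*127^1*251^1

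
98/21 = 4  +  2/3 = 4.67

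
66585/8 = 66585/8 = 8323.12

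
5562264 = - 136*( - 40899) 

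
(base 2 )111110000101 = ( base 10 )3973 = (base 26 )5ml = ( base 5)111343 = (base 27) 5c4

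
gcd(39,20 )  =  1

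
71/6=11 + 5/6=11.83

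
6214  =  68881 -62667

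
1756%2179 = 1756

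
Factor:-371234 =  - 2^1*419^1 * 443^1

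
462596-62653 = 399943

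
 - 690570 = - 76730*9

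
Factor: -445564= - 2^2*7^1*15913^1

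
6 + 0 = 6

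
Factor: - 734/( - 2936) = 1/4= 2^( - 2 ) 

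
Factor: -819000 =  - 2^3*3^2 * 5^3*7^1 * 13^1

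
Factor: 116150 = 2^1 * 5^2*23^1 * 101^1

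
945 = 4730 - 3785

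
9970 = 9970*1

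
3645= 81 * 45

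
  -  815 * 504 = - 410760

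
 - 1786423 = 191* (- 9353 )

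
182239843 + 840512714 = 1022752557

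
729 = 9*81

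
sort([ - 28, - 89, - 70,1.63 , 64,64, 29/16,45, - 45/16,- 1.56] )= [ - 89,- 70,-28, - 45/16, - 1.56, 1.63,29/16,45,64,64 ] 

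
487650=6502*75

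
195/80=39/16  =  2.44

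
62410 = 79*790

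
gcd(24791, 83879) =1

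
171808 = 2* 85904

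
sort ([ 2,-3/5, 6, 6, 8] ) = [ - 3/5,  2, 6, 6,  8 ]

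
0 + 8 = 8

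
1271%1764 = 1271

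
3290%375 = 290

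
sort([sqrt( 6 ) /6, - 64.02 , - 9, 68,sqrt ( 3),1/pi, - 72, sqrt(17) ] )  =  [ - 72, - 64.02,-9,1/pi,sqrt( 6) /6,sqrt( 3),sqrt( 17),68 ]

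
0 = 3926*0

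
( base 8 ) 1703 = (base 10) 963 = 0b1111000011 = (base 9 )1280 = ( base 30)123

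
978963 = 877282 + 101681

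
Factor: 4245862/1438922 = 2122931/719461 = 29^(-1)*113^1 * 18787^1*24809^( - 1)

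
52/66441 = 52/66441 = 0.00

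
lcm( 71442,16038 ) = 785862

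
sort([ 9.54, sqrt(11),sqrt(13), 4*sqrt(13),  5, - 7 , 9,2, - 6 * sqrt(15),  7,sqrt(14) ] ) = [ - 6*sqrt(15), - 7, 2, sqrt( 11 ),sqrt (13 ),sqrt(14),5, 7, 9,9.54, 4*sqrt(13)] 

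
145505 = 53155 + 92350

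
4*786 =3144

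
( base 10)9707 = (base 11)7325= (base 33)8U5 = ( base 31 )A34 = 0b10010111101011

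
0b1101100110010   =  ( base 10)6962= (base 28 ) 8OI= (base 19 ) 1058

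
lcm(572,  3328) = 36608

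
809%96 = 41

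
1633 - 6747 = - 5114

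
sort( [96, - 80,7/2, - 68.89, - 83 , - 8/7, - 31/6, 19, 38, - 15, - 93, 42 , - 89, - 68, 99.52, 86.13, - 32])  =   [ - 93,- 89, - 83, - 80, - 68.89, - 68, - 32, - 15, - 31/6, - 8/7, 7/2,19,38, 42,86.13, 96,99.52 ] 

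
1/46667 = 1/46667= 0.00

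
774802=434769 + 340033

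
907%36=7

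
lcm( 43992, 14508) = 1363752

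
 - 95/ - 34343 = 95/34343=0.00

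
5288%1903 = 1482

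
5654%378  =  362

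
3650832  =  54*67608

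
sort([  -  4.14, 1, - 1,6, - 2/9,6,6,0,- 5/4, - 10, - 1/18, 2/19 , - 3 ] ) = [ -10, - 4.14 ,  -  3, - 5/4, -1, - 2/9, - 1/18,0,2/19, 1, 6, 6, 6]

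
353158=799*442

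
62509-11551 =50958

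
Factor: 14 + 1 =3^1*5^1=15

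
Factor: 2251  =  2251^1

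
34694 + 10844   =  45538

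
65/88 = 65/88 = 0.74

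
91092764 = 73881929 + 17210835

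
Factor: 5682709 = 17^1*223^1*1499^1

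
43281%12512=5745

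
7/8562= 7/8562=0.00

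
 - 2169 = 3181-5350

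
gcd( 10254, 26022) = 6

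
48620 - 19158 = 29462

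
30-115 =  - 85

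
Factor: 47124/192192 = 2^( - 4 ) * 3^1*13^( -1)*17^1 = 51/208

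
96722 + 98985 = 195707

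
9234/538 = 17  +  44/269 = 17.16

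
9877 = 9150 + 727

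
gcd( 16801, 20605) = 317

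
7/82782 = 1/11826 =0.00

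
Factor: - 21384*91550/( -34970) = 2^3* 3^5*5^1 * 11^1*13^( - 1 )*269^( - 1) * 1831^1 = 195770520/3497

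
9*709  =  6381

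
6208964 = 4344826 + 1864138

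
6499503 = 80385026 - 73885523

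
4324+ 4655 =8979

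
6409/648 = 9 + 577/648 = 9.89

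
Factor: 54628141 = 29^1*571^1*3299^1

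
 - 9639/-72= 1071/8 = 133.88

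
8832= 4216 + 4616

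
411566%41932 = 34178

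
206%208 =206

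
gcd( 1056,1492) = 4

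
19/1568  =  19/1568= 0.01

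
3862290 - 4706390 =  - 844100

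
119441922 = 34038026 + 85403896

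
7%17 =7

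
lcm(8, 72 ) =72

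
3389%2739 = 650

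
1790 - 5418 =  - 3628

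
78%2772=78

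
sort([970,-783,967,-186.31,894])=[ - 783, - 186.31,894,967,  970]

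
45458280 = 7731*5880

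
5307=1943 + 3364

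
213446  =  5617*38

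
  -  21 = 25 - 46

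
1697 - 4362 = -2665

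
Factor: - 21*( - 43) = 3^1*7^1*43^1 = 903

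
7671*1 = 7671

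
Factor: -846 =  - 2^1*3^2* 47^1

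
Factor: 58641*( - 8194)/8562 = -11^1*17^1*241^1*1427^( - 1)*1777^1=- 80084059/1427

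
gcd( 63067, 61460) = 1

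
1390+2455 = 3845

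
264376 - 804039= -539663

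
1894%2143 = 1894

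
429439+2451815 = 2881254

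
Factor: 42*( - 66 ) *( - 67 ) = 185724 =2^2*3^2 * 7^1*11^1 * 67^1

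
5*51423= 257115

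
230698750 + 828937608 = 1059636358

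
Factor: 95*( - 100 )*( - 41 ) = 2^2*5^3*19^1*41^1 = 389500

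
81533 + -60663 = 20870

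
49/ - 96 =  - 1  +  47/96 = -0.51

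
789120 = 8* 98640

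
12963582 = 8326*1557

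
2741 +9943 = 12684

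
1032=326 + 706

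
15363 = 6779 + 8584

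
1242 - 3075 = -1833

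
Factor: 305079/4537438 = 2^( - 1)*3^1*101693^1*2268719^( - 1)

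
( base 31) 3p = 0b1110110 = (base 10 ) 118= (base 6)314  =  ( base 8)166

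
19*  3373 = 64087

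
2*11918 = 23836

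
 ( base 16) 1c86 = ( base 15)226C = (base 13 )3429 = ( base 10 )7302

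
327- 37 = 290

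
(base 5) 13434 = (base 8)2137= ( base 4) 101133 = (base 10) 1119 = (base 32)12v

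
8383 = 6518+1865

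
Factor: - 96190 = - 2^1*5^1*9619^1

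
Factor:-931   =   - 7^2*19^1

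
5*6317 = 31585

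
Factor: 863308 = 2^2 * 215827^1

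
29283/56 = 29283/56 = 522.91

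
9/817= 9/817 = 0.01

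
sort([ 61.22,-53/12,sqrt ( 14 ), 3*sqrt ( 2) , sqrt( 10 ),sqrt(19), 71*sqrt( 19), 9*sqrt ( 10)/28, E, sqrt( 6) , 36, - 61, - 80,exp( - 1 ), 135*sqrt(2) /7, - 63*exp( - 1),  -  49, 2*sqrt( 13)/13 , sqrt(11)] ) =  [  -  80, - 61, - 49,  -  63*exp( - 1 ),- 53/12, exp(-1 ),  2*sqrt(13)/13, 9*sqrt(10)/28 , sqrt( 6),  E,sqrt(10) , sqrt(11 ),sqrt( 14),3*sqrt( 2),sqrt(19),  135* sqrt(2 )/7,  36, 61.22,71*sqrt(19)]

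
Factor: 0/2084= 0^1=0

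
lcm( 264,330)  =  1320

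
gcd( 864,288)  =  288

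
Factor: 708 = 2^2*3^1*59^1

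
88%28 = 4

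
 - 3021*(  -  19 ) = 57399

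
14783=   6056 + 8727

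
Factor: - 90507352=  -2^3*13^1*31^1*67^1*419^1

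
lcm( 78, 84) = 1092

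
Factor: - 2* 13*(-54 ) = 1404 = 2^2*3^3* 13^1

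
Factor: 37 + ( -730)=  - 3^2*7^1*11^1 = -693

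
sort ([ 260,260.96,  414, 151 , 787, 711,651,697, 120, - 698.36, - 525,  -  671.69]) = [ - 698.36,-671.69, - 525, 120, 151, 260, 260.96, 414, 651, 697,711, 787 ] 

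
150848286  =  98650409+52197877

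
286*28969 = 8285134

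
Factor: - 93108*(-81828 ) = 2^4*3^3*2273^1*7759^1 =7618841424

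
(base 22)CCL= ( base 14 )2313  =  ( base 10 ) 6093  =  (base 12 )3639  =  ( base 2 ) 1011111001101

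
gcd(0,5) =5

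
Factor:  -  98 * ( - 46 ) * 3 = 13524  =  2^2*3^1*7^2*23^1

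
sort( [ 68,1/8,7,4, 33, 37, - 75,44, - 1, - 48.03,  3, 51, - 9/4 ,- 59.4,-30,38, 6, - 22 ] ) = [-75,  -  59.4,-48.03,-30, - 22, - 9/4,-1, 1/8,3,4, 6,7, 33, 37,  38,  44,51,68 ] 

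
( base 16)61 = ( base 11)89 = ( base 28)3d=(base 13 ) 76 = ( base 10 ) 97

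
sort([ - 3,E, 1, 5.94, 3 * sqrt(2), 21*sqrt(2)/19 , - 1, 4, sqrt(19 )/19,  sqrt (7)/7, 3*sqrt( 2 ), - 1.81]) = [ - 3,  -  1.81, - 1, sqrt( 19) /19,sqrt(7)/7,1,21*sqrt(2) /19,E, 4, 3*sqrt(2), 3*sqrt(2 ), 5.94]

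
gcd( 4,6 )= 2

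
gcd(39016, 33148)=4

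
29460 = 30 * 982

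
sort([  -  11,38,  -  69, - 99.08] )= [-99.08, - 69,  -  11, 38] 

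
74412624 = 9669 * 7696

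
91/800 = 91/800 = 0.11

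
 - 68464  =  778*( - 88)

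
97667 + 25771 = 123438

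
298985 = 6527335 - 6228350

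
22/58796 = 11/29398 = 0.00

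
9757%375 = 7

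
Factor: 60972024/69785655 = 2^3*5^( - 1 )*107^1*1097^(  -  1 )*4241^( - 1)*23743^1=20324008/23261885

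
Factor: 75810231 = 3^2*7^1 * 23^1*113^1*463^1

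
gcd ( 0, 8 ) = 8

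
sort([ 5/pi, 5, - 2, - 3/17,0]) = [-2, -3/17, 0, 5/pi,  5 ]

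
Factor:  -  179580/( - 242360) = 123/166 = 2^ (  -  1 ) * 3^1*41^1 *83^( - 1) 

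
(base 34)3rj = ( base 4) 1010311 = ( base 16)1135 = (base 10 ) 4405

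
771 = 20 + 751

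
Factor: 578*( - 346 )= -199988 = - 2^2*17^2*173^1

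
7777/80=97 + 17/80 = 97.21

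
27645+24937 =52582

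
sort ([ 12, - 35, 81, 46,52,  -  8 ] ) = [-35,-8, 12 , 46,52 , 81 ] 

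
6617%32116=6617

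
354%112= 18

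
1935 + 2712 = 4647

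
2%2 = 0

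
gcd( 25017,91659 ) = 3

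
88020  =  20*4401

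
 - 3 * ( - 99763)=299289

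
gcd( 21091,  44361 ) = 1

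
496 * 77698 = 38538208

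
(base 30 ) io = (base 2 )1000110100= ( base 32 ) hk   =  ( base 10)564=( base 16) 234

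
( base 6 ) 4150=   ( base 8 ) 1642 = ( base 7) 2466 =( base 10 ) 930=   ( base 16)3a2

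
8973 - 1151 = 7822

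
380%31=8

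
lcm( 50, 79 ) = 3950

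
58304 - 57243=1061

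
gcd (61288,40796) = 188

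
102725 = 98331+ 4394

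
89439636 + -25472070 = 63967566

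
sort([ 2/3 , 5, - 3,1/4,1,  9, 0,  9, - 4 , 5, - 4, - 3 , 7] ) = [ - 4, - 4, - 3, - 3, 0,  1/4 , 2/3,  1,5,5,  7,  9,9] 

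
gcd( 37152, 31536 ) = 432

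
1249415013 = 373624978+875790035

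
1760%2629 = 1760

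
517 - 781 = -264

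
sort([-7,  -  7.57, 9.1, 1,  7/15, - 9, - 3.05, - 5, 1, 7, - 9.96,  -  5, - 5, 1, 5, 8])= [ - 9.96,- 9, - 7.57, - 7, - 5, - 5, - 5, - 3.05, 7/15,1, 1,1, 5,7, 8,9.1] 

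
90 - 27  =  63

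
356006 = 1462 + 354544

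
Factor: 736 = 2^5*23^1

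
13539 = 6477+7062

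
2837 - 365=2472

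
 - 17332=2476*( - 7)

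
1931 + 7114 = 9045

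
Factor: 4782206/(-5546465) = -2^1*5^ (-1)*11^1* 13^1*23^1*109^(  -  1)*727^1*10177^(  -  1 ) 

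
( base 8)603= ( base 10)387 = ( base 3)112100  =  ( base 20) J7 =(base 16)183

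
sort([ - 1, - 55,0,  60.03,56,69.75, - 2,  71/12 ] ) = [- 55,-2, - 1, 0, 71/12,56, 60.03,69.75]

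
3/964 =3/964  =  0.00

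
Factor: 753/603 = 251/201 = 3^(  -  1)*67^( - 1 )*251^1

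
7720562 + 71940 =7792502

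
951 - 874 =77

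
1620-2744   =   -1124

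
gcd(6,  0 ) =6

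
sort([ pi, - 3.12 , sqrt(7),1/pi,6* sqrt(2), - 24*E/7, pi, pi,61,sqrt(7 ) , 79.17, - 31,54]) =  [ - 31,-24*E/7, - 3.12, 1/pi, sqrt(7), sqrt(7 ), pi, pi,pi, 6 * sqrt ( 2 ), 54, 61,  79.17]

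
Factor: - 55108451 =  - 55108451^1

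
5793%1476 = 1365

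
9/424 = 9/424 = 0.02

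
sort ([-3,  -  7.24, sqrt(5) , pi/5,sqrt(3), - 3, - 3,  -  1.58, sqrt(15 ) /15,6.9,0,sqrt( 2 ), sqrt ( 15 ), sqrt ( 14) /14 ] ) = [ - 7.24, - 3,  -  3, - 3, - 1.58,0, sqrt(15 )/15, sqrt ( 14)/14 , pi/5, sqrt( 2 ), sqrt (3), sqrt( 5),  sqrt(15 ), 6.9]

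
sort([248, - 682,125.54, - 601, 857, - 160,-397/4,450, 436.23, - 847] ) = [ - 847, - 682, - 601, - 160, - 397/4, 125.54,248, 436.23,450, 857 ] 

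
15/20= 3/4 = 0.75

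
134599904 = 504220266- 369620362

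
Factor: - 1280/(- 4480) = 2/7   =  2^1*7^ ( - 1)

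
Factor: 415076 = 2^2*103769^1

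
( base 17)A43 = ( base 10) 2961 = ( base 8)5621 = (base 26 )49N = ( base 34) 2J3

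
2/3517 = 2/3517 = 0.00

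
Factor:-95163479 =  -79^1*809^1*1489^1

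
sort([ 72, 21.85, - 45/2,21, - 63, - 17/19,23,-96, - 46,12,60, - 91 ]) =[ - 96, - 91, - 63, - 46, - 45/2, - 17/19,12,21,21.85, 23 , 60 , 72]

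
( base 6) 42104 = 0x1618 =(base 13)2761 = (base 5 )140111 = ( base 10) 5656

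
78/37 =78/37 = 2.11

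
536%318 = 218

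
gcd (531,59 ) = 59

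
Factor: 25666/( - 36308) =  - 2^( -1) * 29^( - 1 )*41^1 = -41/58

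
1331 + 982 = 2313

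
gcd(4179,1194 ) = 597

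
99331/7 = 99331/7 = 14190.14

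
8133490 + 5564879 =13698369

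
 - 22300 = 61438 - 83738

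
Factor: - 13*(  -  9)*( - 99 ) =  - 11583 = - 3^4 *11^1*13^1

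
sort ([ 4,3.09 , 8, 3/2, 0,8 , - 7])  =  [ - 7, 0,  3/2,3.09,4,8,8]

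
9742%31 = 8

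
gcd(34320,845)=65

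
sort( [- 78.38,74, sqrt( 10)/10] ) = [ - 78.38, sqrt( 10)/10, 74]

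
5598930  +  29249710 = 34848640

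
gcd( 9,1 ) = 1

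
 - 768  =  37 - 805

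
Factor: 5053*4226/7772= 10676989/3886 = 2^( -1)*29^(-1)*31^1  *  67^( - 1) * 163^1*2113^1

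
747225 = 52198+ 695027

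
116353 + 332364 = 448717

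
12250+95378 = 107628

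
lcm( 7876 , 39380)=39380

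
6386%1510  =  346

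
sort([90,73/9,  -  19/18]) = [ - 19/18,73/9, 90]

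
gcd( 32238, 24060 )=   6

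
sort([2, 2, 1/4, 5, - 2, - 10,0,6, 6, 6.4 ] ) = [-10,-2, 0,1/4,2, 2, 5, 6,6,6.4]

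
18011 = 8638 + 9373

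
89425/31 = 89425/31  =  2884.68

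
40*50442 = 2017680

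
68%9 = 5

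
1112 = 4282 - 3170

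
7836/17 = 460 + 16/17 = 460.94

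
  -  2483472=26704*( - 93) 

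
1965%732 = 501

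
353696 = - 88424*( - 4 )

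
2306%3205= 2306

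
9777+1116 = 10893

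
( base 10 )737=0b1011100001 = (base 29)pc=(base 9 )1008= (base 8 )1341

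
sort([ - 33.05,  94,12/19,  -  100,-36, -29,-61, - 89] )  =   [ - 100, - 89, - 61, - 36, - 33.05, -29,12/19,94]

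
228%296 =228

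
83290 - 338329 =- 255039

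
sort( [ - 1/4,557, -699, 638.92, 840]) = [ - 699, - 1/4,557 , 638.92, 840]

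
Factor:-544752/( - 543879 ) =2^4*3^1*7^(-1) * 13^1*89^( - 1 )= 624/623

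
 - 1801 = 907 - 2708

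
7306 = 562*13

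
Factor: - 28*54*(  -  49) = 2^3 * 3^3* 7^3=74088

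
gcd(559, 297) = 1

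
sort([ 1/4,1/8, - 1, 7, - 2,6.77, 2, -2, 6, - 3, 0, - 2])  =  [ - 3 ,  -  2, - 2, - 2, - 1, 0, 1/8, 1/4, 2,6, 6.77,  7] 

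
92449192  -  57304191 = 35145001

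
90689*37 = 3355493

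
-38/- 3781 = 2/199 = 0.01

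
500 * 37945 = 18972500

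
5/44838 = 5/44838 = 0.00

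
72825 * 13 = 946725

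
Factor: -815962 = - 2^1*7^1*167^1 *349^1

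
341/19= 17 + 18/19  =  17.95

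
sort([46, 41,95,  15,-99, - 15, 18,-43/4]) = [ - 99, - 15, - 43/4, 15, 18, 41,46, 95]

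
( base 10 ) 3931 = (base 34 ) 3DL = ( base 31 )42p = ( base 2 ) 111101011011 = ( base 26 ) 5L5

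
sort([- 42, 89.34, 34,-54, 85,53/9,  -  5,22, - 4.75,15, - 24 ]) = [  -  54, - 42, - 24 , - 5, - 4.75, 53/9, 15, 22,  34, 85,89.34] 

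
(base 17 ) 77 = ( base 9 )150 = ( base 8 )176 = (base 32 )3u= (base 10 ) 126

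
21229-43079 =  - 21850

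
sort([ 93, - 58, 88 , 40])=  [ - 58,  40 , 88, 93]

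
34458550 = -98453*( - 350)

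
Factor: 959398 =2^1*11^1*43609^1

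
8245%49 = 13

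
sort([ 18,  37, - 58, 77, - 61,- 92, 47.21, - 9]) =[ - 92, - 61 ,-58  , - 9,18 , 37, 47.21, 77]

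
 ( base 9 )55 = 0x32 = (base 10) 50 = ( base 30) 1K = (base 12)42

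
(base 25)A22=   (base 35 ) 552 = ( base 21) e62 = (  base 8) 14236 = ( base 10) 6302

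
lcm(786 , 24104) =72312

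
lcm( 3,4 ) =12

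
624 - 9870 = -9246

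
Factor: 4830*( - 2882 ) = - 2^2 * 3^1*5^1*7^1*11^1  *23^1*131^1 = - 13920060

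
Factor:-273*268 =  -2^2*3^1*7^1*13^1*67^1 = -73164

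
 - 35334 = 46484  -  81818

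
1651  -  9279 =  - 7628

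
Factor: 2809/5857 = 53^2*5857^(-1 ) 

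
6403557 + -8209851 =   -  1806294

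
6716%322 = 276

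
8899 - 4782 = 4117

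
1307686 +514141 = 1821827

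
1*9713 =9713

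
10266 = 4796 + 5470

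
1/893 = 1/893 = 0.00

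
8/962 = 4/481 = 0.01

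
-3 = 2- 5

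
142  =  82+60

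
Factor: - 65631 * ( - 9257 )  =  607546167 = 3^1 * 131^1 * 167^1*9257^1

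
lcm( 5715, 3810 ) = 11430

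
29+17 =46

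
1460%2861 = 1460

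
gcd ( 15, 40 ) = 5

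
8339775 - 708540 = 7631235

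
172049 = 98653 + 73396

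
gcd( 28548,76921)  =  793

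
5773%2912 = 2861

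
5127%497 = 157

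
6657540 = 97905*68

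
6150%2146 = 1858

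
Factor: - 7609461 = -3^1*617^1*4111^1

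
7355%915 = 35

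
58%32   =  26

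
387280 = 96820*4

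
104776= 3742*28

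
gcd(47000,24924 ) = 4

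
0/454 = 0=   0.00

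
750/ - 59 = -750/59 = - 12.71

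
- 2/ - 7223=2/7223 = 0.00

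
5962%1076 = 582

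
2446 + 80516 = 82962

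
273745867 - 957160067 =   -  683414200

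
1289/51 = 25 + 14/51 = 25.27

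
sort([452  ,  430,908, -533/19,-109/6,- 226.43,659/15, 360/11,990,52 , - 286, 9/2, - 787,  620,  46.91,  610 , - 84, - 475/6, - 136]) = [ - 787, - 286, - 226.43 , - 136, - 84, - 475/6,-533/19, - 109/6, 9/2,360/11, 659/15,46.91,  52,  430,452,610,  620,908,  990]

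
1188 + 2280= 3468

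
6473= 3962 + 2511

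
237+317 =554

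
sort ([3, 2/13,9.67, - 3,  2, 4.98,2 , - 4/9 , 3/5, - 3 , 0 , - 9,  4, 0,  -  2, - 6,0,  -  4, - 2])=[ - 9 ,  -  6, - 4, - 3,  -  3,-2,  -  2, - 4/9,0 , 0,0 , 2/13 , 3/5,2,2 , 3, 4,4.98,9.67]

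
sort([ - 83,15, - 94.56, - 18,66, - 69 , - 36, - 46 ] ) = [ - 94.56, - 83, - 69,-46,- 36, - 18, 15,66 ]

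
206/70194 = 103/35097= 0.00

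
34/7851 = 34/7851 = 0.00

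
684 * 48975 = 33498900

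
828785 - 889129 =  - 60344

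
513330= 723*710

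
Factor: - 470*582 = - 273540 = - 2^2*3^1*5^1*47^1*97^1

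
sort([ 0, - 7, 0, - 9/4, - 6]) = [ - 7,-6 , - 9/4,0, 0]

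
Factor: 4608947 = 7^1 * 23^1*28627^1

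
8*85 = 680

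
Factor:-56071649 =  - 56071649^1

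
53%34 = 19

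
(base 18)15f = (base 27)FO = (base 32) dd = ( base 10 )429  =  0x1AD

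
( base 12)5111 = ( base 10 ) 8797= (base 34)7kp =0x225d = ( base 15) 2917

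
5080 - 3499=1581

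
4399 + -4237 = 162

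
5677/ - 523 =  - 11 + 76/523  =  - 10.85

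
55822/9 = 6202 + 4/9  =  6202.44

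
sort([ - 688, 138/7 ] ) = [ - 688, 138/7] 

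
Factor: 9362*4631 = 43355422 =2^1*11^1*31^1*151^1*421^1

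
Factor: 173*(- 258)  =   - 44634  =  - 2^1 * 3^1*43^1*173^1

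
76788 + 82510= 159298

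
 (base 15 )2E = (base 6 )112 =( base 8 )54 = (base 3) 1122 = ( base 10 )44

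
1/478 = 1/478 = 0.00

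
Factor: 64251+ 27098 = 167^1*547^1 = 91349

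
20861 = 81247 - 60386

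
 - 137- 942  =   - 1079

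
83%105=83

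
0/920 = 0 = 0.00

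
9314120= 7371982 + 1942138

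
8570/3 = 2856 + 2/3 = 2856.67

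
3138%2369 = 769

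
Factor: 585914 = 2^1*7^1*  41851^1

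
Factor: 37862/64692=18931/32346 = 2^( - 1)*3^ (  -  3)*11^1*599^( - 1) *1721^1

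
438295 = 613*715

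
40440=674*60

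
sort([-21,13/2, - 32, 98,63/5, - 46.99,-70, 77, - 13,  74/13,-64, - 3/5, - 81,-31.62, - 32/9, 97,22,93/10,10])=[ - 81, -70,-64, -46.99, - 32, - 31.62,  -  21, - 13, - 32/9,-3/5 , 74/13,13/2,93/10,10,63/5 , 22,77, 97, 98] 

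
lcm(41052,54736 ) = 164208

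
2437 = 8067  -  5630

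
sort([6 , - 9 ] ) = [-9,  6 ]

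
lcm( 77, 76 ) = 5852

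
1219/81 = 15 + 4/81=15.05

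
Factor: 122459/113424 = 881/816 = 2^(-4 )*3^( - 1)*17^( - 1) * 881^1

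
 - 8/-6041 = 8/6041 = 0.00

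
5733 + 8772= 14505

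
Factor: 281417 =347^1 * 811^1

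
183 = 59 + 124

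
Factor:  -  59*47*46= -2^1*23^1*47^1 * 59^1 = -127558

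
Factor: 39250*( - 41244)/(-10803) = 539609000/3601= 2^3*5^3*7^1 * 13^ ( - 1)*157^1*277^ ( - 1)*491^1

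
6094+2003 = 8097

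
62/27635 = 62/27635 = 0.00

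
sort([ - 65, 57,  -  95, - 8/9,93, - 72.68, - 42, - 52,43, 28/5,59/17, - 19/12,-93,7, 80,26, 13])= [- 95, - 93, - 72.68, - 65, -52,-42, - 19/12, - 8/9,59/17,28/5,7 , 13,  26, 43,  57, 80,93 ] 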